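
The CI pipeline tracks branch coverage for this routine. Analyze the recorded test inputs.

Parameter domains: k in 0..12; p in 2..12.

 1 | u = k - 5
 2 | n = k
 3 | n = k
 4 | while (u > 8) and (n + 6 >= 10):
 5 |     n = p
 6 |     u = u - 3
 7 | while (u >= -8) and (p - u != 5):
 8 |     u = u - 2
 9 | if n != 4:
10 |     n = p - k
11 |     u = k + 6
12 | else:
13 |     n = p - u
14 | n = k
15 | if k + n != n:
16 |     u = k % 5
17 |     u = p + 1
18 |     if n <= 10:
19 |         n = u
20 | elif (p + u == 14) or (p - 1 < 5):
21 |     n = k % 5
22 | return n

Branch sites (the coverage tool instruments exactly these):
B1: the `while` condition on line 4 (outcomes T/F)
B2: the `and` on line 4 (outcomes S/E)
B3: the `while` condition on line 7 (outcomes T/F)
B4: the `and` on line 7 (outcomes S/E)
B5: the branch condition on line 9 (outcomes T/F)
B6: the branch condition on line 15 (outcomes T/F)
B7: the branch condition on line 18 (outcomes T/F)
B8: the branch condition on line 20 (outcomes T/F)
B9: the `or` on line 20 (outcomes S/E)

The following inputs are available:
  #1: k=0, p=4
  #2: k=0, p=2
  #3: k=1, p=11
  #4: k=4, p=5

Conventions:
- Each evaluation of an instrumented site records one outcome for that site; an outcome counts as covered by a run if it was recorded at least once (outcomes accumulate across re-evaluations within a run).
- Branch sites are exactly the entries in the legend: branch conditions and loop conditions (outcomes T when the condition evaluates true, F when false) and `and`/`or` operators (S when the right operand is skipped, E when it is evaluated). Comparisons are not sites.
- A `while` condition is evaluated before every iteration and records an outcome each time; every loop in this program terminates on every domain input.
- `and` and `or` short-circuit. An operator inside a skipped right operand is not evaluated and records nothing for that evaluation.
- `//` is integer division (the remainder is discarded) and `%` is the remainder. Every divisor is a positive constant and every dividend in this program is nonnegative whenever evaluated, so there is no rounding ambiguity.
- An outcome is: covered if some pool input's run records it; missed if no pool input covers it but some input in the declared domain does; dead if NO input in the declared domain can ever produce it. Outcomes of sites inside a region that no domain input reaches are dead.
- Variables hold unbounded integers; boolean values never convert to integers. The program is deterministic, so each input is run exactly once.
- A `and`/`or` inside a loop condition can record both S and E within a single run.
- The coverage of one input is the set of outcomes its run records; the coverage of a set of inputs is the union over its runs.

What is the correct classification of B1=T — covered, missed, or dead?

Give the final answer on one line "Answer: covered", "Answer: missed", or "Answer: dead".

no pool input records B1=T
checking all 143 inputs in the declared domain: B1=T is never recorded -> dead

Answer: dead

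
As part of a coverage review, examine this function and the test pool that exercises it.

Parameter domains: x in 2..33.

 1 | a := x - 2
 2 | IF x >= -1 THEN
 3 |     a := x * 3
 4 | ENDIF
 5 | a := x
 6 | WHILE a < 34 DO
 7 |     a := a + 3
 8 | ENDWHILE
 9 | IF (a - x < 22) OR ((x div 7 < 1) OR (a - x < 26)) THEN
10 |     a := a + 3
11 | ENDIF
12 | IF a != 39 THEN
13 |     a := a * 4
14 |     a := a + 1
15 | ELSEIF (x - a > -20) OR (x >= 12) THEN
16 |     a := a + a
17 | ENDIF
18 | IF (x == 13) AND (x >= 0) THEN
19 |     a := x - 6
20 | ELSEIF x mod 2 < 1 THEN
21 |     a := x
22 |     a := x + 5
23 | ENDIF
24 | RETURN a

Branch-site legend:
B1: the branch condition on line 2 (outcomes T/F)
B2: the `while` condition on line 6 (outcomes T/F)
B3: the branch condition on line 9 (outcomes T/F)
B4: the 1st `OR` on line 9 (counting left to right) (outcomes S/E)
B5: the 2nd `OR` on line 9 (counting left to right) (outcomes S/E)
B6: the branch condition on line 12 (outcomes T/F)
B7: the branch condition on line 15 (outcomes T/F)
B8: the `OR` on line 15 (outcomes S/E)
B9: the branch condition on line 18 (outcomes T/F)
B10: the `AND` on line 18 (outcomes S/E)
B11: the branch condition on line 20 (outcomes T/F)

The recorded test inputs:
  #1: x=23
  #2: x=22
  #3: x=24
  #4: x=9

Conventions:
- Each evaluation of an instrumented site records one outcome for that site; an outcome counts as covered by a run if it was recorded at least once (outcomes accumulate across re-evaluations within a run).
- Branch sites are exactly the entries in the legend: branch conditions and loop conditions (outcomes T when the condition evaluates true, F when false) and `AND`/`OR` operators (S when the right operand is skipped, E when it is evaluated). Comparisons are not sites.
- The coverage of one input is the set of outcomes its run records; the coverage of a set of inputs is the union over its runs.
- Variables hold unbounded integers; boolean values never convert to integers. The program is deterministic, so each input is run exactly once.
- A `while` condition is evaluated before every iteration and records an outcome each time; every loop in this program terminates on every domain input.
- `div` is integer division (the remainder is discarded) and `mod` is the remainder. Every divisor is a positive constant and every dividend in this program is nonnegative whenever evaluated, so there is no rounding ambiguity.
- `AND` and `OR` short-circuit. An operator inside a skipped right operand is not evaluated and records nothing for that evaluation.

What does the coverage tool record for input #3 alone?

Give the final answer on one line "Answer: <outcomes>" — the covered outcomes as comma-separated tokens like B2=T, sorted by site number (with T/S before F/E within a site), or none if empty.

Event log for input #3 (x=24):
  B1->T, B2->T, B2->T, B2->T, B2->T, B2->F, B4->S, B3->T, B6->F, B8->S
  B7->T, B10->S, B9->F, B11->T
as a set, this run covers: B1=T, B2=T, B2=F, B3=T, B4=S, B6=F, B7=T, B8=S, B9=F, B10=S, B11=T

Answer: B1=T, B2=T, B2=F, B3=T, B4=S, B6=F, B7=T, B8=S, B9=F, B10=S, B11=T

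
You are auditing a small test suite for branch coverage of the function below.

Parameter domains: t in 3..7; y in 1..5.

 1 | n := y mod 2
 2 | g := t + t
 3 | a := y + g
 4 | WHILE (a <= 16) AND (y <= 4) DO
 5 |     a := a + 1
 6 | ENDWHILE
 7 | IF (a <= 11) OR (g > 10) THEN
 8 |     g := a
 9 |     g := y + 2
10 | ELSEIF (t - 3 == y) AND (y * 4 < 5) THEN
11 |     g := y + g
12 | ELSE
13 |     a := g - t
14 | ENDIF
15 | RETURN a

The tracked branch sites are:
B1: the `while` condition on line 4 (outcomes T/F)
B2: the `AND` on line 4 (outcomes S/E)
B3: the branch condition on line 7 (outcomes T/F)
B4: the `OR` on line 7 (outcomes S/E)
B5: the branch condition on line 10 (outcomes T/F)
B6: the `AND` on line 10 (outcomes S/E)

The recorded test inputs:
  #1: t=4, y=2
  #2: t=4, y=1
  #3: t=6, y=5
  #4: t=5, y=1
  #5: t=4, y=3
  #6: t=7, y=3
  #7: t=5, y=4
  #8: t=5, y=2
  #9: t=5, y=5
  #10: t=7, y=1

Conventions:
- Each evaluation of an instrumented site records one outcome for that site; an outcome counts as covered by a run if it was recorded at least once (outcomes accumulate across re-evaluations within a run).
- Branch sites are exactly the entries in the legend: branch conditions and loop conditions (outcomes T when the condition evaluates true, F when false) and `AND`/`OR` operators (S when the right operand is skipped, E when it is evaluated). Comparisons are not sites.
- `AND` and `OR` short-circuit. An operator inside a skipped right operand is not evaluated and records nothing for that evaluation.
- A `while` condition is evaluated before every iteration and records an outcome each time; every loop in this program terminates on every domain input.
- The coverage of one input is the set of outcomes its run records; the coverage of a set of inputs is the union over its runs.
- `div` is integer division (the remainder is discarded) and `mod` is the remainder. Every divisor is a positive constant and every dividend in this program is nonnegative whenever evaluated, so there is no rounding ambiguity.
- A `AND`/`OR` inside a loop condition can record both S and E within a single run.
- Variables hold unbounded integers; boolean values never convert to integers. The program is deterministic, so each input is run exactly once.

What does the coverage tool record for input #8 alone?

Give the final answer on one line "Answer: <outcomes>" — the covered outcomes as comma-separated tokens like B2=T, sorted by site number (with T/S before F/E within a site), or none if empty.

Tracing the run of input #8 (t=5, y=2):
  B2->E, B1->T, B2->E, B1->T, B2->E, B1->T, B2->E, B1->T, B2->E, B1->T
  B2->S, B1->F, B4->E, B3->F, B6->E, B5->F
as a set, this run covers: B1=T, B1=F, B2=S, B2=E, B3=F, B4=E, B5=F, B6=E

Answer: B1=T, B1=F, B2=S, B2=E, B3=F, B4=E, B5=F, B6=E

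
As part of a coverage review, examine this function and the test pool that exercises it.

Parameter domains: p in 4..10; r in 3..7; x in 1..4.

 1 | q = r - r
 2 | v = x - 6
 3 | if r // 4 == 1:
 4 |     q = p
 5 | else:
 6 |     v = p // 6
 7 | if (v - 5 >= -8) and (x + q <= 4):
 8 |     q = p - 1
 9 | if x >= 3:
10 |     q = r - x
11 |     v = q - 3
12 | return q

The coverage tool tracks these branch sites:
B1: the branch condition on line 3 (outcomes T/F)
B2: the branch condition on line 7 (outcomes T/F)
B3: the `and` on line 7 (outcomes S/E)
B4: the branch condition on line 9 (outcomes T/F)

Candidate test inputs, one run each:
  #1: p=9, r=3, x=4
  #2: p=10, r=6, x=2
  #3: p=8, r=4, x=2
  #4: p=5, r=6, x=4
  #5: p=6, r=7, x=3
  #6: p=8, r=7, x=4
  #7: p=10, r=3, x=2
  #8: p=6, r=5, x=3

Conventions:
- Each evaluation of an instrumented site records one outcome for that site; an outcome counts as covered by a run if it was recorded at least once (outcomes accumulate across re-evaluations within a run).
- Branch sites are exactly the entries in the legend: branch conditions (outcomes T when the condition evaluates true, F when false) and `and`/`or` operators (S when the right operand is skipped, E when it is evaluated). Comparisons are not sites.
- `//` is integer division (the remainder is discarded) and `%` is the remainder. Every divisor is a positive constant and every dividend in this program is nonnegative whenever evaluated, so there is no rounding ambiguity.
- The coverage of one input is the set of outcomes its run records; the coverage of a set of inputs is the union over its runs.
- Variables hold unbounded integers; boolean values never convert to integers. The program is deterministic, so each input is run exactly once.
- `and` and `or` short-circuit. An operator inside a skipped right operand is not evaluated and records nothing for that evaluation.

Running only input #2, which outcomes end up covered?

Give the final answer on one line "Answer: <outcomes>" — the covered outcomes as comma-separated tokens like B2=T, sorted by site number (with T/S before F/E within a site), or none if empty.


Simulating input #2 (p=10, r=6, x=2) step by step:
  B1->T, B3->S, B2->F, B4->F
distinct outcomes covered: B1=T, B2=F, B3=S, B4=F
Answer: B1=T, B2=F, B3=S, B4=F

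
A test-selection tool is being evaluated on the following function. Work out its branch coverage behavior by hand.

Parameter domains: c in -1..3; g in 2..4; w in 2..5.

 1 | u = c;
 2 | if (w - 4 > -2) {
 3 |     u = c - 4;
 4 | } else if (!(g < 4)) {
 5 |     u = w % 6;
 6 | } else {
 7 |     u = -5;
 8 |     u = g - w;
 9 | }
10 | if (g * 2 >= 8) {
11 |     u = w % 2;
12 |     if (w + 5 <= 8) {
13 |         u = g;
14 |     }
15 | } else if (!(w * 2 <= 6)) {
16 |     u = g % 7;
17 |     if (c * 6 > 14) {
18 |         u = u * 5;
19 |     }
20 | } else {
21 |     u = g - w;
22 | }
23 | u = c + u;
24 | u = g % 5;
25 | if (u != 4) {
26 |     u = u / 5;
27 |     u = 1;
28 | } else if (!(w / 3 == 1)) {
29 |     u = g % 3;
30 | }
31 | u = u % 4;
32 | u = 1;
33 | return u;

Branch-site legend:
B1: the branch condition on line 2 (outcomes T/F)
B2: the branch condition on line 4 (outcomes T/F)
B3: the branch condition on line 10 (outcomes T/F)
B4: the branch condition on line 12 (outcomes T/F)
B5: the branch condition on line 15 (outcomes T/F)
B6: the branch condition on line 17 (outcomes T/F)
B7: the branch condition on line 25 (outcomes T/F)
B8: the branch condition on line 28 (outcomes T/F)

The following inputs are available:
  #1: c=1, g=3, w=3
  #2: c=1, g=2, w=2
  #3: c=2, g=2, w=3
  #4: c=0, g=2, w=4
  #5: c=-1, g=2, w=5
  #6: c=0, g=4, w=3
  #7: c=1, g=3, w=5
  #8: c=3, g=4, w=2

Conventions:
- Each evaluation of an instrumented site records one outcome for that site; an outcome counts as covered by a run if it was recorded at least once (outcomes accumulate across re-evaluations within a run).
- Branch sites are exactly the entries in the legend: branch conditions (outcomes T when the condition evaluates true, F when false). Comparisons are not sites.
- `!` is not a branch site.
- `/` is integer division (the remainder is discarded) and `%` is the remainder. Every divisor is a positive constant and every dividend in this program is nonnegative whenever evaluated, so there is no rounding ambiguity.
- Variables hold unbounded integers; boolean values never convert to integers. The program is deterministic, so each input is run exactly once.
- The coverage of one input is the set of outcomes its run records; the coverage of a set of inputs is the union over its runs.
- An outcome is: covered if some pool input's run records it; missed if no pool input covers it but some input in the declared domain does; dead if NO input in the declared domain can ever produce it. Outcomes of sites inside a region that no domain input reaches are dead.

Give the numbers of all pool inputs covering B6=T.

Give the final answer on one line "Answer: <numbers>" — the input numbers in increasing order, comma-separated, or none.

input #1 (c=1, g=3, w=3): never hits B6=T
input #2 (c=1, g=2, w=2): never hits B6=T
input #3 (c=2, g=2, w=3): never hits B6=T
input #4 (c=0, g=2, w=4): never hits B6=T
input #5 (c=-1, g=2, w=5): never hits B6=T
input #6 (c=0, g=4, w=3): never hits B6=T
input #7 (c=1, g=3, w=5): never hits B6=T
input #8 (c=3, g=4, w=2): never hits B6=T

Answer: none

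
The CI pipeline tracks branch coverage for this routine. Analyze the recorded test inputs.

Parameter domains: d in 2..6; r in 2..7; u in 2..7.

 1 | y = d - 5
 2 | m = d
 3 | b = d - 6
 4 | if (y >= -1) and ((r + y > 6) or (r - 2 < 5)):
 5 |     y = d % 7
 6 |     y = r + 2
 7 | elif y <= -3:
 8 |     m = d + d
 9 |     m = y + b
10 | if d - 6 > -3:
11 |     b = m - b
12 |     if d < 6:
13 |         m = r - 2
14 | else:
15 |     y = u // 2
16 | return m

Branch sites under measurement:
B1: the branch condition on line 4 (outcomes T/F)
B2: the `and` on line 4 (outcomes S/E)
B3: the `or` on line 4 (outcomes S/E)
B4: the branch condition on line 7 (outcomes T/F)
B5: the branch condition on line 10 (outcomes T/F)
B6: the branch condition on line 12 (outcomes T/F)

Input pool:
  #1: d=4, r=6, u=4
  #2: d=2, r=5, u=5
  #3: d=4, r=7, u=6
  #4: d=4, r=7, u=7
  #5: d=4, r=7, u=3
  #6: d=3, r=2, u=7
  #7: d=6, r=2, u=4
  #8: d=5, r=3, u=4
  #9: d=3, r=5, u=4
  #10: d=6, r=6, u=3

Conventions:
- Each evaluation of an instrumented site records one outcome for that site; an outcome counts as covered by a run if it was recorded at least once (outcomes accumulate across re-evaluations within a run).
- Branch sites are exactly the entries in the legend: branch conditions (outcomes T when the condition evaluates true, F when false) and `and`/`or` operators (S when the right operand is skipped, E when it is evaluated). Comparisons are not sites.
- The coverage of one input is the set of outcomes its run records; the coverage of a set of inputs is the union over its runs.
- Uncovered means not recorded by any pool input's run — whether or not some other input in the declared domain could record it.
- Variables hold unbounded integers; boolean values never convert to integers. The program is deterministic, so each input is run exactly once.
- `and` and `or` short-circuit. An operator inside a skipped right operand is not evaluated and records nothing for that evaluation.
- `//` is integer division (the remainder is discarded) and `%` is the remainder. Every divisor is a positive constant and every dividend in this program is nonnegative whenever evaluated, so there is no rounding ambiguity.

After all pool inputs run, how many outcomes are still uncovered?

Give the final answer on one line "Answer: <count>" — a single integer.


run #1 (d=4, r=6, u=4) records B1=T, B2=E, B3=E, B5=T, B6=T
run #2 (d=2, r=5, u=5) records B1=F, B2=S, B4=T, B5=F
run #3 (d=4, r=7, u=6) records B1=F, B2=E, B3=E, B4=F, B5=T, B6=T
run #4 (d=4, r=7, u=7) records B1=F, B2=E, B3=E, B4=F, B5=T, B6=T
run #5 (d=4, r=7, u=3) records B1=F, B2=E, B3=E, B4=F, B5=T, B6=T
run #6 (d=3, r=2, u=7) records B1=F, B2=S, B4=F, B5=F
run #7 (d=6, r=2, u=4) records B1=T, B2=E, B3=E, B5=T, B6=F
run #8 (d=5, r=3, u=4) records B1=T, B2=E, B3=E, B5=T, B6=T
run #9 (d=3, r=5, u=4) records B1=F, B2=S, B4=F, B5=F
run #10 (d=6, r=6, u=3) records B1=T, B2=E, B3=S, B5=T, B6=F
union over the pool: B1=T, B1=F, B2=S, B2=E, B3=S, B3=E, B4=T, B4=F, B5=T, B5=F, B6=T, B6=F
uncovered (0 of 12): none
Answer: 0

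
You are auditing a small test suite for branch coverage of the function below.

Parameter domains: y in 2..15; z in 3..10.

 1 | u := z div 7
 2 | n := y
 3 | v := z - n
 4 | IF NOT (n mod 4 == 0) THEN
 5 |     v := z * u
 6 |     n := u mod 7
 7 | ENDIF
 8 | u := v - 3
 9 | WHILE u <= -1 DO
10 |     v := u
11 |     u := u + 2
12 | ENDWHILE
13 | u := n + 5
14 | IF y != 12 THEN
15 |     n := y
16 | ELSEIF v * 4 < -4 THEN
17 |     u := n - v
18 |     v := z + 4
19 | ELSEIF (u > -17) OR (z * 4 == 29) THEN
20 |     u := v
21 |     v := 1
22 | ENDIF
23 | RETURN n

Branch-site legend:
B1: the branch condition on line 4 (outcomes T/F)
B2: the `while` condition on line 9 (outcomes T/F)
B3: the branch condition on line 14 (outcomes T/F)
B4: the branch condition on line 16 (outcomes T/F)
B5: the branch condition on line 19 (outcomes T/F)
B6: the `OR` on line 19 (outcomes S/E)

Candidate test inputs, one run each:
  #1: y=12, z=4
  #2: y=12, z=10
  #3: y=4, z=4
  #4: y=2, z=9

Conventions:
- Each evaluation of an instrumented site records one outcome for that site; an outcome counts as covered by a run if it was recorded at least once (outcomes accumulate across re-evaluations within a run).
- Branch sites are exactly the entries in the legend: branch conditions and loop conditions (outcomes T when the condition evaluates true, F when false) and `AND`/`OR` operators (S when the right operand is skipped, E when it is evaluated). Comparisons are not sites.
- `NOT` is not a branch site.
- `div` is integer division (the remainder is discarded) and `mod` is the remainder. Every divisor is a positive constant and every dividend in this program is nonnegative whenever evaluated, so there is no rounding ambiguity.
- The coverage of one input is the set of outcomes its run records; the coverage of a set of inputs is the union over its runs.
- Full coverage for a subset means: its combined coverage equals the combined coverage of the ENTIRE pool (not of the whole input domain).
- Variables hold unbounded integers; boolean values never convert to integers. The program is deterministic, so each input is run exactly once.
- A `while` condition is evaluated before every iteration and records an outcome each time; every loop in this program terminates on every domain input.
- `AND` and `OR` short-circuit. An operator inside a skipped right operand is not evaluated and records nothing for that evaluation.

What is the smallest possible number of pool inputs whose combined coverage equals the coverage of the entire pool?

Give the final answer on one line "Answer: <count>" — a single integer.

input #1, y=12, z=4: events B1->F, B2->T, B2->T, B2->T, B2->T, B2->T, B2->T, B2->F, B3->F, B4->F, B6->S, B5->T; outcomes B1=F, B2=T, B2=F, B3=F, B4=F, B5=T, B6=S
input #2, y=12, z=10: events B1->F, B2->T, B2->T, B2->T, B2->F, B3->F, B4->F, B6->S, B5->T; outcomes B1=F, B2=T, B2=F, B3=F, B4=F, B5=T, B6=S
input #3, y=4, z=4: events B1->F, B2->T, B2->T, B2->F, B3->T; outcomes B1=F, B2=T, B2=F, B3=T
input #4, y=2, z=9: events B1->T, B2->F, B3->T; outcomes B1=T, B2=F, B3=T
the full pool covers 9 outcomes: B1=T, B1=F, B2=T, B2=F, B3=T, B3=F, B4=F, B5=T, B6=S
no size-1 subset reaches all 9 outcomes (best union: 7/9)
inputs {1, 4} (size 2) cover everything; no size-2 subset with a lexicographically smaller index list covers all 9

Answer: 2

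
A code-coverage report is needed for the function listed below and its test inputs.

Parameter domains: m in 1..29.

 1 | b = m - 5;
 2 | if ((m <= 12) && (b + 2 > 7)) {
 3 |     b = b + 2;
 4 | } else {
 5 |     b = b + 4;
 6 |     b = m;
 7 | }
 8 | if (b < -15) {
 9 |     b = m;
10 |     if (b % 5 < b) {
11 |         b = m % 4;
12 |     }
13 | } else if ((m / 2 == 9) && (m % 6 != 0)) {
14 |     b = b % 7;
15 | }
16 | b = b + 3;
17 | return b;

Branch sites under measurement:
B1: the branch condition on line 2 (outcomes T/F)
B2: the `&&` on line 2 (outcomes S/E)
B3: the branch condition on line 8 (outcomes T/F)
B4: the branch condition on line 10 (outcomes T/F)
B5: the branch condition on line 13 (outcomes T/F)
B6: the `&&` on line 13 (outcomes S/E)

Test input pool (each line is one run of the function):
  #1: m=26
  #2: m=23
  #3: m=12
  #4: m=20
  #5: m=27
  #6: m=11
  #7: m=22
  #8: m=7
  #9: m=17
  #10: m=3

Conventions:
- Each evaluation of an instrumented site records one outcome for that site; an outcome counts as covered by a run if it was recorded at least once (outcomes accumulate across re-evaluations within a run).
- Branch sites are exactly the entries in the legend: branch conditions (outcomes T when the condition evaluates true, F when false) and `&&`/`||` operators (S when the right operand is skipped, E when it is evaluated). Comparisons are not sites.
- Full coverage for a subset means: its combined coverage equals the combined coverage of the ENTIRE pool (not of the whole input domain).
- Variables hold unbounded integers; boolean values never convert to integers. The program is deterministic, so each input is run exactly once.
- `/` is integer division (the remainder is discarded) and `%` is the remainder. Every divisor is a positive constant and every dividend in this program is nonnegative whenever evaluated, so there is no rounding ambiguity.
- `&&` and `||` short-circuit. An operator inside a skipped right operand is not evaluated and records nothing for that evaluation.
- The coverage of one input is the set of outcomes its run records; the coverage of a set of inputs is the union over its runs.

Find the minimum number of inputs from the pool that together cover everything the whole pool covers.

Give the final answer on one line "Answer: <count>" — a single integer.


input #1 (m=26): covers B1=F, B2=S, B3=F, B5=F, B6=S
input #2 (m=23): covers B1=F, B2=S, B3=F, B5=F, B6=S
input #3 (m=12): covers B1=T, B2=E, B3=F, B5=F, B6=S
input #4 (m=20): covers B1=F, B2=S, B3=F, B5=F, B6=S
input #5 (m=27): covers B1=F, B2=S, B3=F, B5=F, B6=S
input #6 (m=11): covers B1=T, B2=E, B3=F, B5=F, B6=S
input #7 (m=22): covers B1=F, B2=S, B3=F, B5=F, B6=S
input #8 (m=7): covers B1=F, B2=E, B3=F, B5=F, B6=S
input #9 (m=17): covers B1=F, B2=S, B3=F, B5=F, B6=S
input #10 (m=3): covers B1=F, B2=E, B3=F, B5=F, B6=S
union over all inputs: B1=T, B1=F, B2=S, B2=E, B3=F, B5=F, B6=S (7 outcomes)
checked all size-1 subsets: none covers 7 outcomes (max 5/7)
size 2: inputs {1, 3} cover all 7 outcomes, and no lexicographically smaller subset of this size does
Answer: 2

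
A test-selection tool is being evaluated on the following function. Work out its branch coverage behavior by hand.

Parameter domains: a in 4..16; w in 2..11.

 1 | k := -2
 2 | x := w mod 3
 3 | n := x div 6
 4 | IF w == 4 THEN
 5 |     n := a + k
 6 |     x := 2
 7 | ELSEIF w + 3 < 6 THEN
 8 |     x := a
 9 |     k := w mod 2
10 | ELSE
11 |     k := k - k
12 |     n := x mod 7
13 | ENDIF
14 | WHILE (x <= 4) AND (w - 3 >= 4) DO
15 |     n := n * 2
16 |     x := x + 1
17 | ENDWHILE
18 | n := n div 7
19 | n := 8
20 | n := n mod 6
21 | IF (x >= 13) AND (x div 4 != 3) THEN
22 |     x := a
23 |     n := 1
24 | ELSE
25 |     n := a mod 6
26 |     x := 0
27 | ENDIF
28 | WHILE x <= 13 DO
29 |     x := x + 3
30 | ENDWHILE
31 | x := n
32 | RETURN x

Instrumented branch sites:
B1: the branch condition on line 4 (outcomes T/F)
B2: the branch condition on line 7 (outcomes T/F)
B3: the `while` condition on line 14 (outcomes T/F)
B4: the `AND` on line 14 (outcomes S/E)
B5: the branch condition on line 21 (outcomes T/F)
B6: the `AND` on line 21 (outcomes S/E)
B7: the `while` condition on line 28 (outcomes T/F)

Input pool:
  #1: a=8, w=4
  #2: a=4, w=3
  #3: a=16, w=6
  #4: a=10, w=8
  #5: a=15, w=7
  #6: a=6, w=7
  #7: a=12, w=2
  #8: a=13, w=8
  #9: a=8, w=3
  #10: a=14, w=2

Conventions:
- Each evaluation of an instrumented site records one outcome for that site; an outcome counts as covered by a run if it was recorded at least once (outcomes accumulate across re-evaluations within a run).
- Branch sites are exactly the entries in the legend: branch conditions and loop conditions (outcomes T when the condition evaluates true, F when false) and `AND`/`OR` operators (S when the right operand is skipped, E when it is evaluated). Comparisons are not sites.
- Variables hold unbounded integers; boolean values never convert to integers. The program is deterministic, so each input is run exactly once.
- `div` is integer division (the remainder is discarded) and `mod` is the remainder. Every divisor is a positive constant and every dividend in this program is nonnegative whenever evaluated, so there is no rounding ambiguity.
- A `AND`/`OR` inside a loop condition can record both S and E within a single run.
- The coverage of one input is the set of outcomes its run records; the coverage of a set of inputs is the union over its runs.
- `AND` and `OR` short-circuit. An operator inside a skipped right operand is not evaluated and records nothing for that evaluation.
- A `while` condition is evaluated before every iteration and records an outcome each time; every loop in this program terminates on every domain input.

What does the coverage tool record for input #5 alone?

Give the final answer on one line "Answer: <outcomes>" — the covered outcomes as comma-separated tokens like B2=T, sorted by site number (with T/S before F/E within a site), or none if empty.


Event log for input #5 (a=15, w=7):
  B1->F, B2->F, B4->E, B3->T, B4->E, B3->T, B4->E, B3->T, B4->E, B3->T
  B4->S, B3->F, B6->S, B5->F, B7->T, B7->T, B7->T, B7->T, B7->T, B7->F
collecting distinct outcomes: B1=F, B2=F, B3=T, B3=F, B4=S, B4=E, B5=F, B6=S, B7=T, B7=F
Answer: B1=F, B2=F, B3=T, B3=F, B4=S, B4=E, B5=F, B6=S, B7=T, B7=F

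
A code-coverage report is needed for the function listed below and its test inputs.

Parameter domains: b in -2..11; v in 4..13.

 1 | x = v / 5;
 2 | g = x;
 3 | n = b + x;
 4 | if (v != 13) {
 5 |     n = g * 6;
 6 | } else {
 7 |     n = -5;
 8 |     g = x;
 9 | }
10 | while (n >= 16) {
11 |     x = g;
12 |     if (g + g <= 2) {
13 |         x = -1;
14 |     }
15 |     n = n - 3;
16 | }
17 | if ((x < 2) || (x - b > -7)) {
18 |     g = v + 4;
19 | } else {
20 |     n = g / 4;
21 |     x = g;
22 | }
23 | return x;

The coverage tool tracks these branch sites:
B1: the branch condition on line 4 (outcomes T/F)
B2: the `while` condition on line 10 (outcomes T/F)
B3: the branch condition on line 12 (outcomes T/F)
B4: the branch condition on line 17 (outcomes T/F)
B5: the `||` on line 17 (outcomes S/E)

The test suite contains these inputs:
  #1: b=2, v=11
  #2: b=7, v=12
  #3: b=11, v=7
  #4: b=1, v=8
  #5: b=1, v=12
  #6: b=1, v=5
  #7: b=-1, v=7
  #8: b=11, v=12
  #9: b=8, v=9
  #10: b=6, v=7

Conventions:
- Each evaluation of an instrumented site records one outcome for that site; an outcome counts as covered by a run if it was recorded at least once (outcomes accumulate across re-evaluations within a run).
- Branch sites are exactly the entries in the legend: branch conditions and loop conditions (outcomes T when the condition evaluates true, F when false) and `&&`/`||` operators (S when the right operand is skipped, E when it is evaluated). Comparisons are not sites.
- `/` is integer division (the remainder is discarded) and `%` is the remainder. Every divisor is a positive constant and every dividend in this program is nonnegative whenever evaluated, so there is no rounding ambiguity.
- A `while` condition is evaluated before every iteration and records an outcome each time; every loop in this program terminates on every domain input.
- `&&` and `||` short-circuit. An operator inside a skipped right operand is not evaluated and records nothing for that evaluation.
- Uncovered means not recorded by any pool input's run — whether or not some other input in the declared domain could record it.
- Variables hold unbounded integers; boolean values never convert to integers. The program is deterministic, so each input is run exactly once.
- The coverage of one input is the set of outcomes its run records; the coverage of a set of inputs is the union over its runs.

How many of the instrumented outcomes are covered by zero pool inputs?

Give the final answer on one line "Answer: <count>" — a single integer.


input #1, b=2, v=11: events B1->T, B2->F, B5->E, B4->T; outcomes B1=T, B2=F, B4=T, B5=E
input #2, b=7, v=12: events B1->T, B2->F, B5->E, B4->T; outcomes B1=T, B2=F, B4=T, B5=E
input #3, b=11, v=7: events B1->T, B2->F, B5->S, B4->T; outcomes B1=T, B2=F, B4=T, B5=S
input #4, b=1, v=8: events B1->T, B2->F, B5->S, B4->T; outcomes B1=T, B2=F, B4=T, B5=S
input #5, b=1, v=12: events B1->T, B2->F, B5->E, B4->T; outcomes B1=T, B2=F, B4=T, B5=E
input #6, b=1, v=5: events B1->T, B2->F, B5->S, B4->T; outcomes B1=T, B2=F, B4=T, B5=S
input #7, b=-1, v=7: events B1->T, B2->F, B5->S, B4->T; outcomes B1=T, B2=F, B4=T, B5=S
input #8, b=11, v=12: events B1->T, B2->F, B5->E, B4->F; outcomes B1=T, B2=F, B4=F, B5=E
input #9, b=8, v=9: events B1->T, B2->F, B5->S, B4->T; outcomes B1=T, B2=F, B4=T, B5=S
input #10, b=6, v=7: events B1->T, B2->F, B5->S, B4->T; outcomes B1=T, B2=F, B4=T, B5=S
union over the pool: B1=T, B2=F, B4=T, B4=F, B5=S, B5=E
uncovered (4 of 10): B1=F, B2=T, B3=T, B3=F
Answer: 4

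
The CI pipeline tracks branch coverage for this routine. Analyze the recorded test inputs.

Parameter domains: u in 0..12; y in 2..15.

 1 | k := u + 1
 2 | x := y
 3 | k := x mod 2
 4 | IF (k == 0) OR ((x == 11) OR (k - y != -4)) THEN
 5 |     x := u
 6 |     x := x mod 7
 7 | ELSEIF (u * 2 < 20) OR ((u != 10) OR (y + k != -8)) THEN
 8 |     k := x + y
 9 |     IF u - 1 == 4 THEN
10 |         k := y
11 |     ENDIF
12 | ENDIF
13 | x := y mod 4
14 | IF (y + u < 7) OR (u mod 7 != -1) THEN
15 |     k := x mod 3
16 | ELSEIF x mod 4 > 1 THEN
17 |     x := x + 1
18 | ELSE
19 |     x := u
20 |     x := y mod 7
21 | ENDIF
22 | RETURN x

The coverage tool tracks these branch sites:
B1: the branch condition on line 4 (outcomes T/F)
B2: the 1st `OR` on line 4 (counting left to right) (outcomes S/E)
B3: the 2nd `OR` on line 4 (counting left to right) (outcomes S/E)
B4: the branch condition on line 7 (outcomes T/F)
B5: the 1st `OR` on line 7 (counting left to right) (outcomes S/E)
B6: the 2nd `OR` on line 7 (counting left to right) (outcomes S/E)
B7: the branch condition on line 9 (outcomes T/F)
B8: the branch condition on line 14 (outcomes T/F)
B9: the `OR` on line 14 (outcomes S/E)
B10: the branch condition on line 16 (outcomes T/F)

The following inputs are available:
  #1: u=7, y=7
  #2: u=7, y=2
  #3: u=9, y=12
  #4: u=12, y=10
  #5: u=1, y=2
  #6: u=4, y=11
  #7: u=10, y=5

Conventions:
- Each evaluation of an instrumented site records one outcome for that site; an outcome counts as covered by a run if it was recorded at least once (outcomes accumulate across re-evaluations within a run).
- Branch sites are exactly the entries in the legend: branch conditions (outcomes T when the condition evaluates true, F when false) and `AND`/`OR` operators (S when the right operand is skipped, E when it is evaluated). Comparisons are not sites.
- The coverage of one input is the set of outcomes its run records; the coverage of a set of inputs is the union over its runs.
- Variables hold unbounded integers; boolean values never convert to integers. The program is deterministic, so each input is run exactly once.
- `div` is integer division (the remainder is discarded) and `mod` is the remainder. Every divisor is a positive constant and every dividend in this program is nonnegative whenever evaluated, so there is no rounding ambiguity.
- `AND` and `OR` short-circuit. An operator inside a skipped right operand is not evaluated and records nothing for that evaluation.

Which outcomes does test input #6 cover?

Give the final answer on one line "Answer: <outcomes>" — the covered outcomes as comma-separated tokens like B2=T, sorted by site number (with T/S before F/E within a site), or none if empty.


Running input #6 (u=4, y=11), event by event:
  B2->E, B3->S, B1->T, B9->E, B8->T
as a set, this run covers: B1=T, B2=E, B3=S, B8=T, B9=E
Answer: B1=T, B2=E, B3=S, B8=T, B9=E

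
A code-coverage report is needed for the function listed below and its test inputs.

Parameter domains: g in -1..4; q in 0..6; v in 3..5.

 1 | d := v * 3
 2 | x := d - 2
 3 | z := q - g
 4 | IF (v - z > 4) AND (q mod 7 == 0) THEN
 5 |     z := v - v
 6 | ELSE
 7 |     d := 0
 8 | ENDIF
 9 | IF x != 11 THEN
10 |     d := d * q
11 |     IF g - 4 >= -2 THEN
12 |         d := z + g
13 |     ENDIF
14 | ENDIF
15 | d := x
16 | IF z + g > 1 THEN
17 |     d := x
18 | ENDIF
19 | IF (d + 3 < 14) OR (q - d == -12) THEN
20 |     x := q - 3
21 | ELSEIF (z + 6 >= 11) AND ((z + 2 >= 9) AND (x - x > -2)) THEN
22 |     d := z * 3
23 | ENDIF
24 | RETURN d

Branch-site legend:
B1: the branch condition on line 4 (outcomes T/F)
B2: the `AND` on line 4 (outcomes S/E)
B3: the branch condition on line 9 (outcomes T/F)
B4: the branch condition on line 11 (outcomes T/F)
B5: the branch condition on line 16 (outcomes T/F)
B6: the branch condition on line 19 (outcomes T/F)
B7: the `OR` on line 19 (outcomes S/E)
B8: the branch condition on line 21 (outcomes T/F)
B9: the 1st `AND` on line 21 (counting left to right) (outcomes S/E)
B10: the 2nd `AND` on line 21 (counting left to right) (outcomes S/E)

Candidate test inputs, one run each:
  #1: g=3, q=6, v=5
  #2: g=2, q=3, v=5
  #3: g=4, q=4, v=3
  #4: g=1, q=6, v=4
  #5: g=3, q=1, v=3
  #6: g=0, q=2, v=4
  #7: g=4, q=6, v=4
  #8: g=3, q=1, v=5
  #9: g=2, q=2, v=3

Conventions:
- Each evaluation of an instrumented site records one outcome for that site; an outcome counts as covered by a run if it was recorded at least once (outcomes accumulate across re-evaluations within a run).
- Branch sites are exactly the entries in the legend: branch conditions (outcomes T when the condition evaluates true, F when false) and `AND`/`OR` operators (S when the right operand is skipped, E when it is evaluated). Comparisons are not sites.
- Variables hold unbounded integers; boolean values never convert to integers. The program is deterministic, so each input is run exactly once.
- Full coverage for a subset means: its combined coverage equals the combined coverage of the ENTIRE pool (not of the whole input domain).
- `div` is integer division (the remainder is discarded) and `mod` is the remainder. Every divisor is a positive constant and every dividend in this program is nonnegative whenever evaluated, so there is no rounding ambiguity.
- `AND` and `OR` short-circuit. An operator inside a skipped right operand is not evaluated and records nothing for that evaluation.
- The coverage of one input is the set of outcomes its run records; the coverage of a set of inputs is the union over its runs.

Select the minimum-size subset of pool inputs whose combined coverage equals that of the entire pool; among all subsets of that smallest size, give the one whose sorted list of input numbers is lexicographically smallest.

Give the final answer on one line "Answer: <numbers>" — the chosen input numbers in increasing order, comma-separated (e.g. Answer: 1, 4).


test 1 (g=3, q=6, v=5) fires B2->S, B1->F, B3->T, B4->T, B5->T, B7->E, B6->F, B9->S, B8->F; hits B1=F, B2=S, B3=T, B4=T, B5=T, B6=F, B7=E, B8=F, B9=S
test 2 (g=2, q=3, v=5) fires B2->S, B1->F, B3->T, B4->T, B5->T, B7->E, B6->F, B9->S, B8->F; hits B1=F, B2=S, B3=T, B4=T, B5=T, B6=F, B7=E, B8=F, B9=S
test 3 (g=4, q=4, v=3) fires B2->S, B1->F, B3->T, B4->T, B5->T, B7->S, B6->T; hits B1=F, B2=S, B3=T, B4=T, B5=T, B6=T, B7=S
test 4 (g=1, q=6, v=4) fires B2->S, B1->F, B3->T, B4->F, B5->T, B7->S, B6->T; hits B1=F, B2=S, B3=T, B4=F, B5=T, B6=T, B7=S
test 5 (g=3, q=1, v=3) fires B2->E, B1->F, B3->T, B4->T, B5->F, B7->S, B6->T; hits B1=F, B2=E, B3=T, B4=T, B5=F, B6=T, B7=S
test 6 (g=0, q=2, v=4) fires B2->S, B1->F, B3->T, B4->F, B5->T, B7->S, B6->T; hits B1=F, B2=S, B3=T, B4=F, B5=T, B6=T, B7=S
test 7 (g=4, q=6, v=4) fires B2->S, B1->F, B3->T, B4->T, B5->T, B7->S, B6->T; hits B1=F, B2=S, B3=T, B4=T, B5=T, B6=T, B7=S
test 8 (g=3, q=1, v=5) fires B2->E, B1->F, B3->T, B4->T, B5->F, B7->E, B6->T; hits B1=F, B2=E, B3=T, B4=T, B5=F, B6=T, B7=E
test 9 (g=2, q=2, v=3) fires B2->S, B1->F, B3->T, B4->T, B5->T, B7->S, B6->T; hits B1=F, B2=S, B3=T, B4=T, B5=T, B6=T, B7=S
union over all inputs: B1=F, B2=S, B2=E, B3=T, B4=T, B4=F, B5=T, B5=F, B6=T, B6=F, B7=S, B7=E, B8=F, B9=S (14 outcomes)
checked all size-1 subsets: none covers 14 outcomes (max 9/14)
checked all size-2 subsets: none covers 14 outcomes (max 13/14)
inputs {1, 4, 5} (size 3) cover everything; no size-3 subset with a lexicographically smaller index list covers all 14
Answer: 1, 4, 5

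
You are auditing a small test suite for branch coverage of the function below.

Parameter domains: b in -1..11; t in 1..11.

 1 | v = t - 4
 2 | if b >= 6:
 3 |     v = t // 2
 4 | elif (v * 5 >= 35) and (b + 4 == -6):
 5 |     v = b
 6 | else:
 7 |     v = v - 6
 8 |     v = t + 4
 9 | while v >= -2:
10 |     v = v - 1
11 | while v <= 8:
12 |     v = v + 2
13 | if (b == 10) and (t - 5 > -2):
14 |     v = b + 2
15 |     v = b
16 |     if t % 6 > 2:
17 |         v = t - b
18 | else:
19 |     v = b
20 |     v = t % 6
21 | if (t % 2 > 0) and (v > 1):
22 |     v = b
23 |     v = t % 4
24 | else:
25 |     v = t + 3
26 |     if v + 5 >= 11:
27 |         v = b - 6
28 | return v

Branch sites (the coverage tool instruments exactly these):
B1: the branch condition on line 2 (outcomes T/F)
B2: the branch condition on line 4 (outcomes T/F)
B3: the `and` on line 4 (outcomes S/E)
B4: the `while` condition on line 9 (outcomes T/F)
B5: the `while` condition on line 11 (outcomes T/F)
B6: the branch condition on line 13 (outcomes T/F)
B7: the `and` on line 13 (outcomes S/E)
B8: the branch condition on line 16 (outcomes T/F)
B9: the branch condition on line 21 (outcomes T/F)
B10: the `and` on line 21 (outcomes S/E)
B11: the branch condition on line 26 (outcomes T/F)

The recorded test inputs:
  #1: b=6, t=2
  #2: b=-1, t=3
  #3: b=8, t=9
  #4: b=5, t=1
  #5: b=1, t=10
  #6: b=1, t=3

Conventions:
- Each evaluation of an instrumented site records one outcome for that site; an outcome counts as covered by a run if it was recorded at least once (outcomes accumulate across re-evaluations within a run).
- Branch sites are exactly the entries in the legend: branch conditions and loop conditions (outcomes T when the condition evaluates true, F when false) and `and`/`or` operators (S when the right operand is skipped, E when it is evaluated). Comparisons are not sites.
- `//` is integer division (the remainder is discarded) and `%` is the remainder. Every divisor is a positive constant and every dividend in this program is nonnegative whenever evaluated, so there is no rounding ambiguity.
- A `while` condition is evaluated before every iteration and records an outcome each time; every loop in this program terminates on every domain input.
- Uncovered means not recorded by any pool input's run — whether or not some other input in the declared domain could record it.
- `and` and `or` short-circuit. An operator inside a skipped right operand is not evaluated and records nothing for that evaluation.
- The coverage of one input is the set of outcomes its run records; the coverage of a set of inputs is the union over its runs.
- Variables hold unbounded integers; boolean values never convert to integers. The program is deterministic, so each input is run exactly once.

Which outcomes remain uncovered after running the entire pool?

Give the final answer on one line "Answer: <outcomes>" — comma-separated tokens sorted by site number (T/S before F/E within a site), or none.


input #1 (b=6, t=2): covers B1=T, B4=T, B4=F, B5=T, B5=F, B6=F, B7=S, B9=F, B10=S, B11=F
input #2 (b=-1, t=3): covers B1=F, B2=F, B3=S, B4=T, B4=F, B5=T, B5=F, B6=F, B7=S, B9=T, B10=E
input #3 (b=8, t=9): covers B1=T, B4=T, B4=F, B5=T, B5=F, B6=F, B7=S, B9=T, B10=E
input #4 (b=5, t=1): covers B1=F, B2=F, B3=S, B4=T, B4=F, B5=T, B5=F, B6=F, B7=S, B9=F, B10=E, B11=F
input #5 (b=1, t=10): covers B1=F, B2=F, B3=S, B4=T, B4=F, B5=T, B5=F, B6=F, B7=S, B9=F, B10=S, B11=T
input #6 (b=1, t=3): covers B1=F, B2=F, B3=S, B4=T, B4=F, B5=T, B5=F, B6=F, B7=S, B9=T, B10=E
union over the pool: B1=T, B1=F, B2=F, B3=S, B4=T, B4=F, B5=T, B5=F, B6=F, B7=S, B9=T, B9=F, B10=S, B10=E, B11=T, B11=F
uncovered (6 of 22): B2=T, B3=E, B6=T, B7=E, B8=T, B8=F
Answer: B2=T, B3=E, B6=T, B7=E, B8=T, B8=F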